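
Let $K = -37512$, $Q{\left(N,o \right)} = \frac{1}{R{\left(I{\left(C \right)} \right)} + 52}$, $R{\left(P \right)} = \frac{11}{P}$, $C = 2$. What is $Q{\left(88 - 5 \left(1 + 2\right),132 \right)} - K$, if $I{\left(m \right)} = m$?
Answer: $\frac{4313882}{115} \approx 37512.0$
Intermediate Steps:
$Q{\left(N,o \right)} = \frac{2}{115}$ ($Q{\left(N,o \right)} = \frac{1}{\frac{11}{2} + 52} = \frac{1}{\frac{115}{2}} = \frac{2}{115}$)
$Q{\left(88 - 5 \left(1 + 2\right),132 \right)} - K = \frac{2}{115} - -37512 = \frac{2}{115} + 37512 = \frac{4313882}{115}$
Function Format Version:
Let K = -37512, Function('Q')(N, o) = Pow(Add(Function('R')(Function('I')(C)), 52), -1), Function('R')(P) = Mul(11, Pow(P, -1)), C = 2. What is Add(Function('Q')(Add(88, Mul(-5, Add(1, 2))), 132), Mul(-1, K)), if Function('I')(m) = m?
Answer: Rational(4313882, 115) ≈ 37512.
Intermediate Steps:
Function('Q')(N, o) = Rational(2, 115) (Function('Q')(N, o) = Pow(Add(Mul(11, Pow(2, -1)), 52), -1) = Pow(Add(Mul(11, Rational(1, 2)), 52), -1) = Pow(Add(Rational(11, 2), 52), -1) = Pow(Rational(115, 2), -1) = Rational(2, 115))
Add(Function('Q')(Add(88, Mul(-5, Add(1, 2))), 132), Mul(-1, K)) = Add(Rational(2, 115), Mul(-1, -37512)) = Add(Rational(2, 115), 37512) = Rational(4313882, 115)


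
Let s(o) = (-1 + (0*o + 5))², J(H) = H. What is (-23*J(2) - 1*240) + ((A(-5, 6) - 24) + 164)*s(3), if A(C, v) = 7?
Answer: 2066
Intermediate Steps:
s(o) = 16 (s(o) = (-1 + (0 + 5))² = (-1 + 5)² = 4² = 16)
(-23*J(2) - 1*240) + ((A(-5, 6) - 24) + 164)*s(3) = (-23*2 - 1*240) + ((7 - 24) + 164)*16 = (-46 - 240) + (-17 + 164)*16 = -286 + 147*16 = -286 + 2352 = 2066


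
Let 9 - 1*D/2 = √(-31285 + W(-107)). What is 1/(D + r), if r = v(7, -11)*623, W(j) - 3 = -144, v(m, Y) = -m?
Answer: I/(-4343*I + 2*√31426) ≈ -0.00022873 + 1.8673e-5*I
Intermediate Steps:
W(j) = -141 (W(j) = 3 - 144 = -141)
D = 18 - 2*I*√31426 (D = 18 - 2*√(-31285 - 141) = 18 - 2*I*√31426 ≈ 18.0 - 354.55*I)
r = -4361 (r = -1*7*623 = -7*623 = -4361)
1/(D + r) = 1/((18 - 2*I*√31426) - 4361) = 1/(-4343 - 2*I*√31426)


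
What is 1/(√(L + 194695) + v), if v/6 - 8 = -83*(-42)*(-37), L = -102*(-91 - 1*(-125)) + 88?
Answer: -773844/598834345021 - √191315/598834345021 ≈ -1.2930e-6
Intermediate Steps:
L = -3380 (L = -102*(-91 + 125) + 88 = -102*34 + 88 = -3468 + 88 = -3380)
v = -773844 (v = 48 + 6*(-83*(-42)*(-37)) = 48 + 6*(3486*(-37)) = 48 + 6*(-128982) = 48 - 773892 = -773844)
1/(√(L + 194695) + v) = 1/(√(-3380 + 194695) - 773844) = 1/(√191315 - 773844) = 1/(-773844 + √191315)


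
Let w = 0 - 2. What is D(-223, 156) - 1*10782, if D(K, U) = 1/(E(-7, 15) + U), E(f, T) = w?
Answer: -1660427/154 ≈ -10782.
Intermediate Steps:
w = -2
E(f, T) = -2
D(K, U) = 1/(-2 + U)
D(-223, 156) - 1*10782 = 1/(-2 + 156) - 1*10782 = 1/154 - 10782 = -1660427/154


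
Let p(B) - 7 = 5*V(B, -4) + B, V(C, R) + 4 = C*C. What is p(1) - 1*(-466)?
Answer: 459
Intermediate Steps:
V(C, R) = -4 + C² (V(C, R) = -4 + C*C = -4 + C²)
p(B) = -13 + B + 5*B² (p(B) = 7 + (5*(-4 + B²) + B) = 7 + ((-20 + 5*B²) + B) = 7 + (-20 + B + 5*B²) = -13 + B + 5*B²)
p(1) - 1*(-466) = (-13 + 1 + 5*1²) - 1*(-466) = (-13 + 1 + 5*1) + 466 = (-13 + 1 + 5) + 466 = -7 + 466 = 459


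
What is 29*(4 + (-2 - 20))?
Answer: -522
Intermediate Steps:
29*(4 + (-2 - 20)) = 29*(4 - 22) = 29*(-18) = -522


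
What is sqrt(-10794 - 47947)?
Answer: I*sqrt(58741) ≈ 242.37*I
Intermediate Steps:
sqrt(-10794 - 47947) = sqrt(-58741) = I*sqrt(58741)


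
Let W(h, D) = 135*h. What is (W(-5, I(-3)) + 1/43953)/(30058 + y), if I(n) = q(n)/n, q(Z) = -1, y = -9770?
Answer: -14834137/445859232 ≈ -0.033271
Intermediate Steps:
I(n) = -1/n
(W(-5, I(-3)) + 1/43953)/(30058 + y) = (135*(-5) + 1/43953)/(30058 - 9770) = (-675 + 1/43953)/20288 = -29668274/43953*1/20288 = -14834137/445859232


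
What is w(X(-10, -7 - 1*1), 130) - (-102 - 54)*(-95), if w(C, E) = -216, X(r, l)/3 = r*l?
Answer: -15036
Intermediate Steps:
X(r, l) = 3*l*r (X(r, l) = 3*(r*l) = 3*(l*r) = 3*l*r)
w(X(-10, -7 - 1*1), 130) - (-102 - 54)*(-95) = -216 - (-102 - 54)*(-95) = -216 - (-156)*(-95) = -216 - 1*14820 = -216 - 14820 = -15036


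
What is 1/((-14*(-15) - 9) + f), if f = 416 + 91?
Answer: 1/708 ≈ 0.0014124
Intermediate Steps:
f = 507
1/((-14*(-15) - 9) + f) = 1/((-14*(-15) - 9) + 507) = 1/((210 - 9) + 507) = 1/(201 + 507) = 1/708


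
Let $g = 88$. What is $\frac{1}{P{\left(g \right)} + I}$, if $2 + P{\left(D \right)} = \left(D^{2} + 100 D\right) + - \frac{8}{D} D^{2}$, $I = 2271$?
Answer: $\frac{1}{18109} \approx 5.5221 \cdot 10^{-5}$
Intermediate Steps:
$P{\left(D \right)} = -2 + D^{2} + 92 D$ ($P{\left(D \right)} = -2 + \left(\left(D^{2} + 100 D\right) + - \frac{8}{D} D^{2}\right) = -2 - \left(- D^{2} - 92 D\right) = -2 + \left(D^{2} + 92 D\right) = -2 + D^{2} + 92 D$)
$\frac{1}{P{\left(g \right)} + I} = \frac{1}{\left(-2 + 88^{2} + 92 \cdot 88\right) + 2271} = \frac{1}{\left(-2 + 7744 + 8096\right) + 2271} = \frac{1}{15838 + 2271} = \frac{1}{18109}$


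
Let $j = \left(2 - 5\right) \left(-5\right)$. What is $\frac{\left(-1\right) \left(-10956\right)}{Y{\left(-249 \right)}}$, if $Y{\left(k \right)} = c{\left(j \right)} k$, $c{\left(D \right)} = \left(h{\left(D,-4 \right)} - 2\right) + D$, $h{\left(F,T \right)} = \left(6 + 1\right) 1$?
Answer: $- \frac{11}{5} \approx -2.2$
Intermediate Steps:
$h{\left(F,T \right)} = 7$ ($h{\left(F,T \right)} = 7 \cdot 1 = 7$)
$j = 15$ ($j = \left(-3\right) \left(-5\right) = 15$)
$c{\left(D \right)} = 5 + D$ ($c{\left(D \right)} = \left(7 - 2\right) + D = 5 + D$)
$Y{\left(k \right)} = 20 k$ ($Y{\left(k \right)} = \left(5 + 15\right) k = 20 k$)
$\frac{\left(-1\right) \left(-10956\right)}{Y{\left(-249 \right)}} = \frac{\left(-1\right) \left(-10956\right)}{20 \left(-249\right)} = \frac{10956}{-4980} = 10956 \left(- \frac{1}{4980}\right) = - \frac{11}{5}$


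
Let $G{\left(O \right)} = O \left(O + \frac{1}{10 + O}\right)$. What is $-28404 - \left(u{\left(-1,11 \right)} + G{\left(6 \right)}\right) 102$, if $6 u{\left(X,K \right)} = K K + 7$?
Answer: $- \frac{137161}{4} \approx -34290.0$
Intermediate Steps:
$u{\left(X,K \right)} = \frac{7}{6} + \frac{K^{2}}{6}$ ($u{\left(X,K \right)} = \frac{K K + 7}{6} = \frac{K^{2} + 7}{6} = \frac{7 + K^{2}}{6} = \frac{7}{6} + \frac{K^{2}}{6}$)
$-28404 - \left(u{\left(-1,11 \right)} + G{\left(6 \right)}\right) 102 = -28404 - \left(\left(\frac{7}{6} + \frac{11^{2}}{6}\right) + \frac{6 \left(1 + 6^{2} + 10 \cdot 6\right)}{10 + 6}\right) 102 = -28404 - \left(\left(\frac{7}{6} + \frac{1}{6} \cdot 121\right) + \frac{6 \left(1 + 36 + 60\right)}{16}\right) 102 = -28404 - \left(\left(\frac{7}{6} + \frac{121}{6}\right) + 6 \cdot \frac{1}{16} \cdot 97\right) 102 = -28404 - \left(\frac{64}{3} + \frac{291}{8}\right) 102 = -28404 - \frac{1385}{24} \cdot 102 = -28404 - \frac{23545}{4} = - \frac{137161}{4}$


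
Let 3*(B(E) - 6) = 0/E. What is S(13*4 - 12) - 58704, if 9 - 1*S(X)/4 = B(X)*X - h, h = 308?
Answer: -58396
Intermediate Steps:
B(E) = 6 (B(E) = 6 + (0/E)/3 = 6 + (⅓)*0 = 6 + 0 = 6)
S(X) = 1268 - 24*X (S(X) = 36 - 4*(6*X - 1*308) = 36 - 4*(6*X - 308) = 36 - 4*(-308 + 6*X) = 36 + (1232 - 24*X) = 1268 - 24*X)
S(13*4 - 12) - 58704 = (1268 - 24*(13*4 - 12)) - 58704 = (1268 - 24*(52 - 12)) - 58704 = (1268 - 24*40) - 58704 = (1268 - 960) - 58704 = 308 - 58704 = -58396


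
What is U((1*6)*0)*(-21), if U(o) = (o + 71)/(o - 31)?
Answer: 1491/31 ≈ 48.097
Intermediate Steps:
U(o) = (71 + o)/(-31 + o)
U((1*6)*0)*(-21) = ((71 + (1*6)*0)/(-31 + (1*6)*0))*(-21) = ((71 + 6*0)/(-31 + 6*0))*(-21) = ((71 + 0)/(-31 + 0))*(-21) = (71/(-31))*(-21) = -1/31*71*(-21) = -71/31*(-21) = 1491/31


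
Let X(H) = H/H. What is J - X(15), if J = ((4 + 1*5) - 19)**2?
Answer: 99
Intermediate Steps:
X(H) = 1
J = 100 (J = ((4 + 5) - 19)**2 = (9 - 19)**2 = (-10)**2 = 100)
J - X(15) = 100 - 1*1 = 100 - 1 = 99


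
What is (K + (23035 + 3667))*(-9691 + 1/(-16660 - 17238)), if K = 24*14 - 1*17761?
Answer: -3047545699763/33898 ≈ -8.9903e+7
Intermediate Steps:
K = -17425 (K = 336 - 17761 = -17425)
(K + (23035 + 3667))*(-9691 + 1/(-16660 - 17238)) = (-17425 + (23035 + 3667))*(-9691 + 1/(-16660 - 17238)) = (-17425 + 26702)*(-9691 + 1/(-33898)) = 9277*(-9691 - 1/33898) = 9277*(-328505519/33898) = -3047545699763/33898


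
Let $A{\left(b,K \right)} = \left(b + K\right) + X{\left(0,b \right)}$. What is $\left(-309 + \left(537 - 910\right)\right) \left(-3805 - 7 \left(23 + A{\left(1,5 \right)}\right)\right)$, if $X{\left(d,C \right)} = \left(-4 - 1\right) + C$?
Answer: $2714360$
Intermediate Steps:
$X{\left(d,C \right)} = -5 + C$ ($X{\left(d,C \right)} = \left(-4 - 1\right) + C = -5 + C$)
$A{\left(b,K \right)} = -5 + K + 2 b$ ($A{\left(b,K \right)} = \left(b + K\right) + \left(-5 + b\right) = \left(K + b\right) + \left(-5 + b\right) = -5 + K + 2 b$)
$\left(-309 + \left(537 - 910\right)\right) \left(-3805 - 7 \left(23 + A{\left(1,5 \right)}\right)\right) = \left(-309 + \left(537 - 910\right)\right) \left(-3805 - 7 \left(23 + \left(-5 + 5 + 2 \cdot 1\right)\right)\right) = \left(-309 + \left(537 - 910\right)\right) \left(-3805 - 7 \left(23 + \left(-5 + 5 + 2\right)\right)\right) = \left(-309 - 373\right) \left(-3805 - 7 \left(23 + 2\right)\right) = - 682 \left(-3805 - 175\right) = \left(-682\right) \left(-3980\right) = 2714360$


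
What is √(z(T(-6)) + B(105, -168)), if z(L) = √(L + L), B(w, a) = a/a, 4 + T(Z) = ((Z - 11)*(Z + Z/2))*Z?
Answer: √(1 + 2*I*√461) ≈ 4.6879 + 4.58*I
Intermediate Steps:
T(Z) = -4 + 3*Z²*(-11 + Z)/2 (T(Z) = -4 + ((Z - 11)*(Z + Z/2))*Z = -4 + ((-11 + Z)*(Z + Z*(½)))*Z = -4 + ((-11 + Z)*(Z + Z/2))*Z = -4 + ((-11 + Z)*(3*Z/2))*Z = -4 + (3*Z*(-11 + Z)/2)*Z = -4 + 3*Z²*(-11 + Z)/2)
B(w, a) = 1
z(L) = √2*√L (z(L) = √(2*L) = √2*√L)
√(z(T(-6)) + B(105, -168)) = √(√2*√(-4 - 33/2*(-6)² + (3/2)*(-6)³) + 1) = √(√2*√(-4 - 33/2*36 + (3/2)*(-216)) + 1) = √(√2*√(-4 - 594 - 324) + 1) = √(√2*√(-922) + 1) = √(√2*(I*√922) + 1) = √(2*I*√461 + 1) = √(1 + 2*I*√461)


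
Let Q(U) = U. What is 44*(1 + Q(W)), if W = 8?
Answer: 396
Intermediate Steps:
44*(1 + Q(W)) = 44*(1 + 8) = 44*9 = 396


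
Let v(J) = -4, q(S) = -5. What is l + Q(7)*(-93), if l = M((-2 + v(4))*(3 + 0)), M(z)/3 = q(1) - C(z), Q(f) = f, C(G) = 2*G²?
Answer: -2610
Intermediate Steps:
M(z) = -15 - 6*z² (M(z) = 3*(-5 - 2*z²) = -15 - 6*z²)
l = -1959 (l = -15 - 6*(-2 - 4)²*(3 + 0)² = -15 - 6*(-6*3)² = -15 - 6*(-18)² = -15 - 6*324 = -15 - 1944 = -1959)
l + Q(7)*(-93) = -1959 + 7*(-93) = -1959 - 651 = -2610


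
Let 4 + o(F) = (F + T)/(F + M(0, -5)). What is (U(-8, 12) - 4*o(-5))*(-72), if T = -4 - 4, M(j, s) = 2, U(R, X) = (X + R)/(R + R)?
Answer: 114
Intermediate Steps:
U(R, X) = (R + X)/(2*R) (U(R, X) = (R + X)/((2*R)) = (R + X)*(1/(2*R)) = (R + X)/(2*R))
T = -8
o(F) = -4 + (-8 + F)/(2 + F) (o(F) = -4 + (F - 8)/(F + 2) = -4 + (-8 + F)/(2 + F))
(U(-8, 12) - 4*o(-5))*(-72) = ((½)*(-8 + 12)/(-8) - 4*(-16 - 3*(-5))/(2 - 5))*(-72) = ((½)*(-⅛)*4 - 4*(-16 + 15)/(-3))*(-72) = (-¼ - (-4)*(-1)/3)*(-72) = (-¼ - 4*⅓)*(-72) = (-¼ - 4/3)*(-72) = -19/12*(-72) = 114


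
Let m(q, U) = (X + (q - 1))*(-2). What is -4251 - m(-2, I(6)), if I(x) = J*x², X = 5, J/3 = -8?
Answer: -4247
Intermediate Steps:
J = -24 (J = 3*(-8) = -24)
I(x) = -24*x²
m(q, U) = -8 - 2*q (m(q, U) = (5 + (q - 1))*(-2) = (5 + (-1 + q))*(-2) = (4 + q)*(-2) = -8 - 2*q)
-4251 - m(-2, I(6)) = -4251 - (-8 - 2*(-2)) = -4251 - (-8 + 4) = -4251 - 1*(-4) = -4251 + 4 = -4247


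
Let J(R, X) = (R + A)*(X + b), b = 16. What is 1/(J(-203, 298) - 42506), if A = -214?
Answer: -1/173444 ≈ -5.7655e-6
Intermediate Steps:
J(R, X) = (-214 + R)*(16 + X) (J(R, X) = (R - 214)*(X + 16) = (-214 + R)*(16 + X))
1/(J(-203, 298) - 42506) = 1/((-3424 - 214*298 + 16*(-203) - 203*298) - 42506) = 1/((-3424 - 63772 - 3248 - 60494) - 42506) = 1/(-130938 - 42506) = 1/(-173444) = -1/173444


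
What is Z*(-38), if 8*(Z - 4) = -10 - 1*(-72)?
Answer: -893/2 ≈ -446.50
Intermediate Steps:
Z = 47/4 (Z = 4 + (-10 - 1*(-72))/8 = 4 + (-10 + 72)/8 = 4 + (⅛)*62 = 4 + 31/4 = 47/4 ≈ 11.750)
Z*(-38) = (47/4)*(-38) = -893/2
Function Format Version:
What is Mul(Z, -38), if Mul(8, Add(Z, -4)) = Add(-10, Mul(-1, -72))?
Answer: Rational(-893, 2) ≈ -446.50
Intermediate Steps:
Z = Rational(47, 4) (Z = Add(4, Mul(Rational(1, 8), Add(-10, Mul(-1, -72)))) = Add(4, Mul(Rational(1, 8), Add(-10, 72))) = Add(4, Mul(Rational(1, 8), 62)) = Add(4, Rational(31, 4)) = Rational(47, 4) ≈ 11.750)
Mul(Z, -38) = Mul(Rational(47, 4), -38) = Rational(-893, 2)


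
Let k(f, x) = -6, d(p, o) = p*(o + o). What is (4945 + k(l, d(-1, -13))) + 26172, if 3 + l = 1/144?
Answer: 31111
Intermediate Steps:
d(p, o) = 2*o*p (d(p, o) = p*(2*o) = 2*o*p)
l = -431/144 (l = -3 + 1/144 = -431/144 ≈ -2.9931)
(4945 + k(l, d(-1, -13))) + 26172 = (4945 - 6) + 26172 = 4939 + 26172 = 31111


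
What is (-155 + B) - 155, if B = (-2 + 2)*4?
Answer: -310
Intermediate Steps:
B = 0 (B = 0*4 = 0)
(-155 + B) - 155 = (-155 + 0) - 155 = -155 - 155 = -310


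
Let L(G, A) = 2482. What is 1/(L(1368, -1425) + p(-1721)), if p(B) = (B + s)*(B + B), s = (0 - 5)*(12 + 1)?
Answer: 1/6149894 ≈ 1.6260e-7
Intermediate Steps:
s = -65 (s = -5*13 = -65)
p(B) = 2*B*(-65 + B) (p(B) = (B - 65)*(B + B) = (-65 + B)*(2*B) = 2*B*(-65 + B))
1/(L(1368, -1425) + p(-1721)) = 1/(2482 + 2*(-1721)*(-65 - 1721)) = 1/(2482 + 2*(-1721)*(-1786)) = 1/(2482 + 6147412) = 1/6149894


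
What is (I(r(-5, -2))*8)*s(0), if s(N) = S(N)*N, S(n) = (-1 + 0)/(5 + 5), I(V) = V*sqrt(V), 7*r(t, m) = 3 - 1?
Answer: 0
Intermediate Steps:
r(t, m) = 2/7 (r(t, m) = (3 - 1)/7 = (1/7)*2 = 2/7)
I(V) = V**(3/2)
S(n) = -1/10
s(N) = -N/10
(I(r(-5, -2))*8)*s(0) = ((2/7)**(3/2)*8)*(-1/10*0) = ((2*sqrt(14)/49)*8)*0 = (16*sqrt(14)/49)*0 = 0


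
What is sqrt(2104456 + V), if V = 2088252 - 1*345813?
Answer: sqrt(3846895) ≈ 1961.3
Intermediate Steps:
V = 1742439 (V = 2088252 - 345813 = 1742439)
sqrt(2104456 + V) = sqrt(2104456 + 1742439) = sqrt(3846895)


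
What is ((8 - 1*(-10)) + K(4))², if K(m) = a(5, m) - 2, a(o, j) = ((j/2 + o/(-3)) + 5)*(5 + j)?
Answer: 4096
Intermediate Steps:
a(o, j) = (5 + j)*(5 + j/2 - o/3) (a(o, j) = ((j*(½) + o*(-⅓)) + 5)*(5 + j) = ((j/2 - o/3) + 5)*(5 + j) = (5 + j/2 - o/3)*(5 + j) = (5 + j)*(5 + j/2 - o/3))
K(m) = 44/3 + m²/2 + 35*m/6 (K(m) = (25 + m²/2 - 5/3*5 + 15*m/2 - ⅓*m*5) - 2 = (25 + m²/2 - 25/3 + 15*m/2 - 5*m/3) - 2 = (50/3 + m²/2 + 35*m/6) - 2 = 44/3 + m²/2 + 35*m/6)
((8 - 1*(-10)) + K(4))² = ((8 - 1*(-10)) + (44/3 + (½)*4² + (35/6)*4))² = ((8 + 10) + (44/3 + (½)*16 + 70/3))² = (18 + (44/3 + 8 + 70/3))² = (18 + 46)² = 64² = 4096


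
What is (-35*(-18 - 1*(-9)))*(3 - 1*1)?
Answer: 630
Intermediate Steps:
(-35*(-18 - 1*(-9)))*(3 - 1*1) = (-35*(-18 + 9))*(3 - 1) = -35*(-9)*2 = 315*2 = 630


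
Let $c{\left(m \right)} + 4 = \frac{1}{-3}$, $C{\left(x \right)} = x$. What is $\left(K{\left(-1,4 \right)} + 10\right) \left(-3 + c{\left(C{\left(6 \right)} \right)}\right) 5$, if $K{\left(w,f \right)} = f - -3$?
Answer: $- \frac{1870}{3} \approx -623.33$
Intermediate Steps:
$K{\left(w,f \right)} = 3 + f$ ($K{\left(w,f \right)} = f + 3 = 3 + f$)
$c{\left(m \right)} = - \frac{13}{3}$ ($c{\left(m \right)} = -4 + \frac{1}{-3} = -4 - \frac{1}{3} = - \frac{13}{3}$)
$\left(K{\left(-1,4 \right)} + 10\right) \left(-3 + c{\left(C{\left(6 \right)} \right)}\right) 5 = \left(\left(3 + 4\right) + 10\right) \left(-3 - \frac{13}{3}\right) 5 = \left(7 + 10\right) \left(- \frac{22}{3}\right) 5 = 17 \left(- \frac{22}{3}\right) 5 = \left(- \frac{374}{3}\right) 5 = - \frac{1870}{3}$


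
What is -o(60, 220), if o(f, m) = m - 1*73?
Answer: -147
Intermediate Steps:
o(f, m) = -73 + m (o(f, m) = m - 73 = -73 + m)
-o(60, 220) = -(-73 + 220) = -1*147 = -147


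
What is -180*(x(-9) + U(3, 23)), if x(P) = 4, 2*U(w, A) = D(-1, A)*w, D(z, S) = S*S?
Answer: -143550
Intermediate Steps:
D(z, S) = S**2
U(w, A) = w*A**2/2 (U(w, A) = (A**2*w)/2 = (w*A**2)/2 = w*A**2/2)
-180*(x(-9) + U(3, 23)) = -180*(4 + (1/2)*3*23**2) = -180*(4 + (1/2)*3*529) = -180*(4 + 1587/2) = -180*1595/2 = -143550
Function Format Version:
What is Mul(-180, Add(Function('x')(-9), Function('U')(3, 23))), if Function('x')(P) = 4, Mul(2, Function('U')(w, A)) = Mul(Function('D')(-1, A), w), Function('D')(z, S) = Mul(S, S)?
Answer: -143550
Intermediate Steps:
Function('D')(z, S) = Pow(S, 2)
Function('U')(w, A) = Mul(Rational(1, 2), w, Pow(A, 2)) (Function('U')(w, A) = Mul(Rational(1, 2), Mul(Pow(A, 2), w)) = Mul(Rational(1, 2), Mul(w, Pow(A, 2))) = Mul(Rational(1, 2), w, Pow(A, 2)))
Mul(-180, Add(Function('x')(-9), Function('U')(3, 23))) = Mul(-180, Add(4, Mul(Rational(1, 2), 3, Pow(23, 2)))) = Mul(-180, Add(4, Mul(Rational(1, 2), 3, 529))) = Mul(-180, Add(4, Rational(1587, 2))) = Mul(-180, Rational(1595, 2)) = -143550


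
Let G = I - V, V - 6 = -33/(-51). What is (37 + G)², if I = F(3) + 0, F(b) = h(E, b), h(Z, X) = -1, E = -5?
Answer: 249001/289 ≈ 861.59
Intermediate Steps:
F(b) = -1
I = -1 (I = -1 + 0 = -1)
V = 113/17 (V = 6 - 33/(-51) = 6 - 33*(-1/51) = 6 + 11/17 = 113/17 ≈ 6.6471)
G = -130/17 (G = -1 - 1*113/17 = -1 - 113/17 = -130/17 ≈ -7.6471)
(37 + G)² = (37 - 130/17)² = (499/17)² = 249001/289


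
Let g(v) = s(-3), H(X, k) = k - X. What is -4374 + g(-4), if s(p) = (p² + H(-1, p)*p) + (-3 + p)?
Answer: -4365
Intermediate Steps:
s(p) = -3 + p + p² + p*(1 + p) (s(p) = (p² + (p - 1*(-1))*p) + (-3 + p) = (p² + (p + 1)*p) + (-3 + p) = (p² + (1 + p)*p) + (-3 + p) = (p² + p*(1 + p)) + (-3 + p) = -3 + p + p² + p*(1 + p))
g(v) = 9 (g(v) = -3 + 2*(-3) + 2*(-3)² = -3 - 6 + 2*9 = -3 - 6 + 18 = 9)
-4374 + g(-4) = -4374 + 9 = -4365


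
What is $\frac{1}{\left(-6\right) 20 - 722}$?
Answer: $- \frac{1}{842} \approx -0.0011876$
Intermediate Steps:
$\frac{1}{\left(-6\right) 20 - 722} = \frac{1}{-120 - 722} = \frac{1}{-842} = - \frac{1}{842}$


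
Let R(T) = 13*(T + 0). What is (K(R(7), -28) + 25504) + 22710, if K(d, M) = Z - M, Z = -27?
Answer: 48215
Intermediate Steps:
R(T) = 13*T
K(d, M) = -27 - M
(K(R(7), -28) + 25504) + 22710 = ((-27 - 1*(-28)) + 25504) + 22710 = ((-27 + 28) + 25504) + 22710 = (1 + 25504) + 22710 = 25505 + 22710 = 48215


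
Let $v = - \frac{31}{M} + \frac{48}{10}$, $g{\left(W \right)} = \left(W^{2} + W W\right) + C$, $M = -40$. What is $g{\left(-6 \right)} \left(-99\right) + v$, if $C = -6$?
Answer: $- \frac{261137}{40} \approx -6528.4$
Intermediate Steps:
$g{\left(W \right)} = -6 + 2 W^{2}$ ($g{\left(W \right)} = \left(W^{2} + W W\right) - 6 = \left(W^{2} + W^{2}\right) - 6 = 2 W^{2} - 6 = -6 + 2 W^{2}$)
$v = \frac{223}{40}$ ($v = - \frac{31}{-40} + \frac{48}{10} = \left(-31\right) \left(- \frac{1}{40}\right) + 48 \cdot \frac{1}{10} = \frac{31}{40} + \frac{24}{5} = \frac{223}{40} \approx 5.575$)
$g{\left(-6 \right)} \left(-99\right) + v = \left(-6 + 2 \left(-6\right)^{2}\right) \left(-99\right) + \frac{223}{40} = \left(-6 + 2 \cdot 36\right) \left(-99\right) + \frac{223}{40} = \left(-6 + 72\right) \left(-99\right) + \frac{223}{40} = 66 \left(-99\right) + \frac{223}{40} = -6534 + \frac{223}{40} = - \frac{261137}{40}$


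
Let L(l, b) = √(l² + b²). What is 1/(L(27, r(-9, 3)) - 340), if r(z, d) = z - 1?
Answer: -340/114771 - √829/114771 ≈ -0.0032133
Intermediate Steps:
r(z, d) = -1 + z
L(l, b) = √(b² + l²)
1/(L(27, r(-9, 3)) - 340) = 1/(√((-1 - 9)² + 27²) - 340) = 1/(√((-10)² + 729) - 340) = 1/(√(100 + 729) - 340) = 1/(√829 - 340) = 1/(-340 + √829)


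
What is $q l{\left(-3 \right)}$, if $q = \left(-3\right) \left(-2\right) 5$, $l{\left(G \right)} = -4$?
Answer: $-120$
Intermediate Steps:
$q = 30$ ($q = 6 \cdot 5 = 30$)
$q l{\left(-3 \right)} = 30 \left(-4\right) = -120$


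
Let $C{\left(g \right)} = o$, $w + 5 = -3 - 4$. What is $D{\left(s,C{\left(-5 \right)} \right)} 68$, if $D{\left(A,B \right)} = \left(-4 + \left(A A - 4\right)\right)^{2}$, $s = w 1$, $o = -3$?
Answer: $1257728$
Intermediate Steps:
$w = -12$ ($w = -5 - 7 = -12$)
$C{\left(g \right)} = -3$
$s = -12$ ($s = \left(-12\right) 1 = -12$)
$D{\left(A,B \right)} = \left(-8 + A^{2}\right)^{2}$ ($D{\left(A,B \right)} = \left(-4 + \left(A^{2} - 4\right)\right)^{2} = \left(-4 + \left(-4 + A^{2}\right)\right)^{2} = \left(-8 + A^{2}\right)^{2}$)
$D{\left(s,C{\left(-5 \right)} \right)} 68 = \left(-8 + \left(-12\right)^{2}\right)^{2} \cdot 68 = \left(-8 + 144\right)^{2} \cdot 68 = 136^{2} \cdot 68 = 18496 \cdot 68 = 1257728$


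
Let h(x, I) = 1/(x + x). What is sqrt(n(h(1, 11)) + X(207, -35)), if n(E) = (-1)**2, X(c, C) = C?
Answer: I*sqrt(34) ≈ 5.8309*I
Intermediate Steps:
h(x, I) = 1/(2*x)
n(E) = 1
sqrt(n(h(1, 11)) + X(207, -35)) = sqrt(1 - 35) = sqrt(-34) = I*sqrt(34)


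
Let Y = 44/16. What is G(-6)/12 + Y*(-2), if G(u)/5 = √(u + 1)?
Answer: -11/2 + 5*I*√5/12 ≈ -5.5 + 0.93169*I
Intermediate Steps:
G(u) = 5*√(1 + u) (G(u) = 5*√(u + 1) = 5*√(1 + u))
Y = 11/4 (Y = 44*(1/16) = 11/4 ≈ 2.7500)
G(-6)/12 + Y*(-2) = (5*√(1 - 6))/12 + (11/4)*(-2) = (5*√(-5))*(1/12) - 11/2 = (5*(I*√5))*(1/12) - 11/2 = (5*I*√5)*(1/12) - 11/2 = 5*I*√5/12 - 11/2 = -11/2 + 5*I*√5/12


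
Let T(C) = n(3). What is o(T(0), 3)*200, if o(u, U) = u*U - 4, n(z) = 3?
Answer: 1000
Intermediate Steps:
T(C) = 3
o(u, U) = -4 + U*u (o(u, U) = U*u - 4 = -4 + U*u)
o(T(0), 3)*200 = (-4 + 3*3)*200 = (-4 + 9)*200 = 5*200 = 1000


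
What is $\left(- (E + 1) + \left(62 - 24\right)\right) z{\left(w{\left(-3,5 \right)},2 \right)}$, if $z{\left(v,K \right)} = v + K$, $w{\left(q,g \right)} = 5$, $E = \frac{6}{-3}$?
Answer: $273$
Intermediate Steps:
$E = -2$ ($E = 6 \left(- \frac{1}{3}\right) = -2$)
$z{\left(v,K \right)} = K + v$
$\left(- (E + 1) + \left(62 - 24\right)\right) z{\left(w{\left(-3,5 \right)},2 \right)} = \left(- (-2 + 1) + \left(62 - 24\right)\right) \left(2 + 5\right) = \left(\left(-1\right) \left(-1\right) + 38\right) 7 = \left(1 + 38\right) 7 = 39 \cdot 7 = 273$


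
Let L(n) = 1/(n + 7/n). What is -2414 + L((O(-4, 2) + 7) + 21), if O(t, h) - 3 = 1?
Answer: -2488802/1031 ≈ -2414.0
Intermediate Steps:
O(t, h) = 4 (O(t, h) = 3 + 1 = 4)
-2414 + L((O(-4, 2) + 7) + 21) = -2414 + ((4 + 7) + 21)/(7 + ((4 + 7) + 21)**2) = -2414 + (11 + 21)/(7 + (11 + 21)**2) = -2414 + 32/(7 + 32**2) = -2414 + 32/(7 + 1024) = -2414 + 32/1031 = -2488802/1031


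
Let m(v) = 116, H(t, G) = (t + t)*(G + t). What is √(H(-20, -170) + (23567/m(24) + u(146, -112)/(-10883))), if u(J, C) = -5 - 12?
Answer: √3109023863595831/631214 ≈ 88.336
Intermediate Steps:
u(J, C) = -17
H(t, G) = 2*t*(G + t) (H(t, G) = (2*t)*(G + t) = 2*t*(G + t))
√(H(-20, -170) + (23567/m(24) + u(146, -112)/(-10883))) = √(2*(-20)*(-170 - 20) + (23567/116 - 17/(-10883))) = √(2*(-20)*(-190) + (23567*(1/116) - 17*(-1/10883))) = √(7600 + (23567/116 + 17/10883)) = √(7600 + 256481633/1262428) = √(9850934433/1262428) = √3109023863595831/631214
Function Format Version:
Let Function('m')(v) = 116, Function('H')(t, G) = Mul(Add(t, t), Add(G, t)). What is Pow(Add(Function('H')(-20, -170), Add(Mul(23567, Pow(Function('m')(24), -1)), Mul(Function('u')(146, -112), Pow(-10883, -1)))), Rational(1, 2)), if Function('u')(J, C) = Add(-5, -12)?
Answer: Mul(Rational(1, 631214), Pow(3109023863595831, Rational(1, 2))) ≈ 88.336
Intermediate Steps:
Function('u')(J, C) = -17
Function('H')(t, G) = Mul(2, t, Add(G, t)) (Function('H')(t, G) = Mul(Mul(2, t), Add(G, t)) = Mul(2, t, Add(G, t)))
Pow(Add(Function('H')(-20, -170), Add(Mul(23567, Pow(Function('m')(24), -1)), Mul(Function('u')(146, -112), Pow(-10883, -1)))), Rational(1, 2)) = Pow(Add(Mul(2, -20, Add(-170, -20)), Add(Mul(23567, Pow(116, -1)), Mul(-17, Pow(-10883, -1)))), Rational(1, 2)) = Pow(Add(Mul(2, -20, -190), Add(Mul(23567, Rational(1, 116)), Mul(-17, Rational(-1, 10883)))), Rational(1, 2)) = Pow(Add(7600, Add(Rational(23567, 116), Rational(17, 10883))), Rational(1, 2)) = Pow(Add(7600, Rational(256481633, 1262428)), Rational(1, 2)) = Pow(Rational(9850934433, 1262428), Rational(1, 2)) = Mul(Rational(1, 631214), Pow(3109023863595831, Rational(1, 2)))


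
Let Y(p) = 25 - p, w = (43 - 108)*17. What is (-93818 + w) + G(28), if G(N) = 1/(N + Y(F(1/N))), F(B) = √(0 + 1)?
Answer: -4935995/52 ≈ -94923.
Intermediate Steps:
w = -1105 (w = -65*17 = -1105)
F(B) = 1 (F(B) = √1 = 1)
G(N) = 1/(24 + N) (G(N) = 1/(N + (25 - 1*1)) = 1/(N + (25 - 1)) = 1/(N + 24) = 1/(24 + N))
(-93818 + w) + G(28) = (-93818 - 1105) + 1/(24 + 28) = -94923 + 1/52 = -4935995/52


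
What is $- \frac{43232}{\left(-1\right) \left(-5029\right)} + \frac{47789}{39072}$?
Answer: $- \frac{1448829823}{196493088} \approx -7.3734$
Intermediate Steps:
$- \frac{43232}{\left(-1\right) \left(-5029\right)} + \frac{47789}{39072} = - \frac{43232}{5029} + 47789 \cdot \frac{1}{39072} = \left(-43232\right) \frac{1}{5029} + \frac{47789}{39072} = - \frac{43232}{5029} + \frac{47789}{39072} = - \frac{1448829823}{196493088}$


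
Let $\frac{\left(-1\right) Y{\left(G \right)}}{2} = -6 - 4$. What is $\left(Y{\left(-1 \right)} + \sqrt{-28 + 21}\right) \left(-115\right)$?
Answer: $-2300 - 115 i \sqrt{7} \approx -2300.0 - 304.26 i$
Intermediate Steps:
$Y{\left(G \right)} = 20$ ($Y{\left(G \right)} = - 2 \left(-6 - 4\right) = \left(-2\right) \left(-10\right) = 20$)
$\left(Y{\left(-1 \right)} + \sqrt{-28 + 21}\right) \left(-115\right) = \left(20 + \sqrt{-28 + 21}\right) \left(-115\right) = \left(20 + \sqrt{-7}\right) \left(-115\right) = \left(20 + i \sqrt{7}\right) \left(-115\right) = -2300 - 115 i \sqrt{7}$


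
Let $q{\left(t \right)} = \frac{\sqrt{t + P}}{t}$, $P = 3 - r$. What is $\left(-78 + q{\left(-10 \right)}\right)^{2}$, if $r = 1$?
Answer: $\frac{\left(390 + i \sqrt{2}\right)^{2}}{25} \approx 6083.9 + 44.123 i$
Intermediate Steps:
$P = 2$ ($P = 3 - 1 = 2$)
$q{\left(t \right)} = \frac{\sqrt{2 + t}}{t}$ ($q{\left(t \right)} = \frac{\sqrt{t + 2}}{t} = \frac{\sqrt{2 + t}}{t}$)
$\left(-78 + q{\left(-10 \right)}\right)^{2} = \left(-78 + \frac{\sqrt{2 - 10}}{-10}\right)^{2} = \left(-78 - \frac{\sqrt{-8}}{10}\right)^{2} = \left(-78 - \frac{2 i \sqrt{2}}{10}\right)^{2} = \left(-78 - \frac{i \sqrt{2}}{5}\right)^{2}$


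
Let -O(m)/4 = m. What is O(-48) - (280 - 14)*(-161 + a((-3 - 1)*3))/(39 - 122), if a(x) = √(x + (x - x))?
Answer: -26890/83 + 532*I*√3/83 ≈ -323.98 + 11.102*I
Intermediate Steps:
a(x) = √x (a(x) = √(x + 0) = √x)
O(m) = -4*m
O(-48) - (280 - 14)*(-161 + a((-3 - 1)*3))/(39 - 122) = -4*(-48) - (280 - 14)*(-161 + √((-3 - 1)*3))/(39 - 122) = 192 - 266*(-161 + √(-4*3))/(-83) = 192 - 266*(-161 + √(-12))*(-1/83) = 192 - 266*(-161 + 2*I*√3)*(-1/83) = 192 - 266*(161/83 - 2*I*√3/83) = 192 - (42826/83 - 532*I*√3/83) = 192 + (-42826/83 + 532*I*√3/83) = -26890/83 + 532*I*√3/83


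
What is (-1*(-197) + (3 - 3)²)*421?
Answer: 82937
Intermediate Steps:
(-1*(-197) + (3 - 3)²)*421 = (197 + 0²)*421 = (197 + 0)*421 = 197*421 = 82937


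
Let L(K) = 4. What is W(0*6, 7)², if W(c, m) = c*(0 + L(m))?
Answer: 0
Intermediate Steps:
W(c, m) = 4*c (W(c, m) = c*(0 + 4) = c*4 = 4*c)
W(0*6, 7)² = (4*(0*6))² = (4*0)² = 0² = 0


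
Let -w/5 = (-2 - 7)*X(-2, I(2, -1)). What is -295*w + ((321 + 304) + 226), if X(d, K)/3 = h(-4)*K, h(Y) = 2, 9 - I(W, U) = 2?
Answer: -556699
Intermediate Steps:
I(W, U) = 7 (I(W, U) = 9 - 1*2 = 9 - 2 = 7)
X(d, K) = 6*K (X(d, K) = 3*(2*K) = 6*K)
w = 1890 (w = -5*(-2 - 7)*6*7 = -(-45)*42 = -5*(-378) = 1890)
-295*w + ((321 + 304) + 226) = -295*1890 + ((321 + 304) + 226) = -557550 + (625 + 226) = -557550 + 851 = -556699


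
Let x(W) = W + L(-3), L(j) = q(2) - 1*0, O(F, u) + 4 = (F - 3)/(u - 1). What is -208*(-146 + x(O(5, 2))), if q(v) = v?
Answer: 30368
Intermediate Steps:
O(F, u) = -4 + (-3 + F)/(-1 + u) (O(F, u) = -4 + (F - 3)/(u - 1) = -4 + (-3 + F)/(-1 + u))
L(j) = 2 (L(j) = 2 - 1*0 = 2 + 0 = 2)
x(W) = 2 + W (x(W) = W + 2 = 2 + W)
-208*(-146 + x(O(5, 2))) = -208*(-146 + (2 + (1 + 5 - 4*2)/(-1 + 2))) = -208*(-146 + (2 + (1 + 5 - 8)/1)) = -208*(-146 + (2 + 1*(-2))) = -208*(-146 + (2 - 2)) = -208*(-146 + 0) = -208*(-146) = 30368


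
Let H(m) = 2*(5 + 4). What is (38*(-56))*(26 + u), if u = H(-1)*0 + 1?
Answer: -57456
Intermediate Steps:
H(m) = 18 (H(m) = 2*9 = 18)
u = 1 (u = 18*0 + 1 = 0 + 1 = 1)
(38*(-56))*(26 + u) = (38*(-56))*(26 + 1) = -2128*27 = -57456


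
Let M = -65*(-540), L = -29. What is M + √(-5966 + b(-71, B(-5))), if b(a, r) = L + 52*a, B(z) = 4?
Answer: 35100 + I*√9687 ≈ 35100.0 + 98.423*I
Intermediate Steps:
b(a, r) = -29 + 52*a
M = 35100
M + √(-5966 + b(-71, B(-5))) = 35100 + √(-5966 + (-29 + 52*(-71))) = 35100 + √(-5966 + (-29 - 3692)) = 35100 + √(-5966 - 3721) = 35100 + √(-9687) = 35100 + I*√9687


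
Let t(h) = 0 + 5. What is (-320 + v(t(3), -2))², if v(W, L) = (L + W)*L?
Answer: 106276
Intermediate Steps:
t(h) = 5
v(W, L) = L*(L + W)
(-320 + v(t(3), -2))² = (-320 - 2*(-2 + 5))² = (-320 - 2*3)² = (-320 - 6)² = (-326)² = 106276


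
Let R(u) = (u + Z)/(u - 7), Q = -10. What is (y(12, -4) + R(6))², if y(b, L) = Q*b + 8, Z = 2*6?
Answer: 16900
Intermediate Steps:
Z = 12
R(u) = (12 + u)/(-7 + u) (R(u) = (u + 12)/(u - 7) = (12 + u)/(-7 + u))
y(b, L) = 8 - 10*b (y(b, L) = -10*b + 8 = 8 - 10*b)
(y(12, -4) + R(6))² = ((8 - 10*12) + (12 + 6)/(-7 + 6))² = ((8 - 120) + 18/(-1))² = (-112 - 1*18)² = (-112 - 18)² = (-130)² = 16900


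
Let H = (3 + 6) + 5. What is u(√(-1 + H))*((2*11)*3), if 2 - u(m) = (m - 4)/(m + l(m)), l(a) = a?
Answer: 99 + 132*√13/13 ≈ 135.61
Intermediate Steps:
H = 14 (H = 9 + 5 = 14)
u(m) = 2 - (-4 + m)/(2*m) (u(m) = 2 - (m - 4)/(m + m) = 2 - (-4 + m)/(2*m))
u(√(-1 + H))*((2*11)*3) = (3/2 + 2/(√(-1 + 14)))*((2*11)*3) = (3/2 + 2/(√13))*(22*3) = (3/2 + 2*(√13/13))*66 = (3/2 + 2*√13/13)*66 = 99 + 132*√13/13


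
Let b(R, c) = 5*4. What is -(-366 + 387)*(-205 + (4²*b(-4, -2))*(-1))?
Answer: 11025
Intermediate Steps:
b(R, c) = 20
-(-366 + 387)*(-205 + (4²*b(-4, -2))*(-1)) = -(-366 + 387)*(-205 + (4²*20)*(-1)) = -21*(-205 + (16*20)*(-1)) = -21*(-205 + 320*(-1)) = -21*(-205 - 320) = -21*(-525) = -1*(-11025) = 11025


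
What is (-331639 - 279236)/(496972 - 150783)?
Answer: -610875/346189 ≈ -1.7646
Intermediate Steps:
(-331639 - 279236)/(496972 - 150783) = -610875/346189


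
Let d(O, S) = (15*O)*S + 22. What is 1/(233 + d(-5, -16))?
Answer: 1/1455 ≈ 0.00068729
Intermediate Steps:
d(O, S) = 22 + 15*O*S (d(O, S) = 15*O*S + 22 = 22 + 15*O*S)
1/(233 + d(-5, -16)) = 1/(233 + (22 + 15*(-5)*(-16))) = 1/(233 + (22 + 1200)) = 1/(233 + 1222) = 1/1455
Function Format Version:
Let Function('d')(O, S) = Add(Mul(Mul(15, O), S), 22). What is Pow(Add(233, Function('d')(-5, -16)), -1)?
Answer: Rational(1, 1455) ≈ 0.00068729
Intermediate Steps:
Function('d')(O, S) = Add(22, Mul(15, O, S)) (Function('d')(O, S) = Add(Mul(15, O, S), 22) = Add(22, Mul(15, O, S)))
Pow(Add(233, Function('d')(-5, -16)), -1) = Pow(Add(233, Add(22, Mul(15, -5, -16))), -1) = Pow(Add(233, Add(22, 1200)), -1) = Pow(Add(233, 1222), -1) = Pow(1455, -1) = Rational(1, 1455)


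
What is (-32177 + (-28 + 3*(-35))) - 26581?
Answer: -58891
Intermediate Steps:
(-32177 + (-28 + 3*(-35))) - 26581 = (-32177 + (-28 - 105)) - 26581 = (-32177 - 133) - 26581 = -32310 - 26581 = -58891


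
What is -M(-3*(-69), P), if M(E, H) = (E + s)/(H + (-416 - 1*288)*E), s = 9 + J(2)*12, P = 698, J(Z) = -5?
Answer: 78/72515 ≈ 0.0010756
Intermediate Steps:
s = -51 (s = 9 - 5*12 = 9 - 60 = -51)
M(E, H) = (-51 + E)/(H - 704*E) (M(E, H) = (E - 51)/(H + (-416 - 1*288)*E) = (-51 + E)/(H + (-416 - 288)*E) = (-51 + E)/(H - 704*E))
-M(-3*(-69), P) = -(51 - (-3)*(-69))/(-1*698 + 704*(-3*(-69))) = -(51 - 1*207)/(-698 + 704*207) = -(51 - 207)/(-698 + 145728) = -(-156)/145030 = -1*(-78/72515) = 78/72515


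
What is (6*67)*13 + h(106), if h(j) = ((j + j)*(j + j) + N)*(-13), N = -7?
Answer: -578955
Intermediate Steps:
h(j) = 91 - 52*j² (h(j) = ((j + j)*(j + j) - 7)*(-13) = ((2*j)*(2*j) - 7)*(-13) = (4*j² - 7)*(-13) = (-7 + 4*j²)*(-13) = 91 - 52*j²)
(6*67)*13 + h(106) = (6*67)*13 + (91 - 52*106²) = 402*13 + (91 - 52*11236) = 5226 + (91 - 584272) = 5226 - 584181 = -578955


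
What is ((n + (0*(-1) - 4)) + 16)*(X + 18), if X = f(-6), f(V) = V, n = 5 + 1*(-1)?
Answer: 192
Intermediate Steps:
n = 4 (n = 5 - 1 = 4)
X = -6
((n + (0*(-1) - 4)) + 16)*(X + 18) = ((4 + (0*(-1) - 4)) + 16)*(-6 + 18) = ((4 + (0 - 4)) + 16)*12 = ((4 - 4) + 16)*12 = (0 + 16)*12 = 16*12 = 192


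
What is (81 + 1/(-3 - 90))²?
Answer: 56731024/8649 ≈ 6559.3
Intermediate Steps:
(81 + 1/(-3 - 90))² = (81 + 1/(-93))² = (81 - 1/93)² = (7532/93)² = 56731024/8649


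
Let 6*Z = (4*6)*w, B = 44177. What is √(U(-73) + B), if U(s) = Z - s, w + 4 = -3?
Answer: √44222 ≈ 210.29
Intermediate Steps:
w = -7 (w = -4 - 3 = -7)
Z = -28 (Z = ((4*6)*(-7))/6 = (24*(-7))/6 = (⅙)*(-168) = -28)
U(s) = -28 - s
√(U(-73) + B) = √((-28 - 1*(-73)) + 44177) = √((-28 + 73) + 44177) = √(45 + 44177) = √44222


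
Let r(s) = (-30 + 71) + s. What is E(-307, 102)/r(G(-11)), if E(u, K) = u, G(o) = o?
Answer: -307/30 ≈ -10.233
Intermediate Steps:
r(s) = 41 + s
E(-307, 102)/r(G(-11)) = -307/(41 - 11) = -307/30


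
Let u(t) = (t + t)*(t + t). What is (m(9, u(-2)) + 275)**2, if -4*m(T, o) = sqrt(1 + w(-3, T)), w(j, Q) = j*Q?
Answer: (1100 - I*sqrt(26))**2/16 ≈ 75623.0 - 701.12*I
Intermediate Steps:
w(j, Q) = Q*j
u(t) = 4*t**2 (u(t) = (2*t)*(2*t) = 4*t**2)
m(T, o) = -sqrt(1 - 3*T)/4 (m(T, o) = -sqrt(1 + T*(-3))/4 = -sqrt(1 - 3*T)/4)
(m(9, u(-2)) + 275)**2 = (-sqrt(1 - 3*9)/4 + 275)**2 = (-sqrt(1 - 27)/4 + 275)**2 = (-I*sqrt(26)/4 + 275)**2 = (275 - I*sqrt(26)/4)**2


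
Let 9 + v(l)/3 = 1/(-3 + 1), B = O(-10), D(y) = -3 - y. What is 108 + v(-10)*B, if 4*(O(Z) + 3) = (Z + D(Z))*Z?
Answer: -81/4 ≈ -20.250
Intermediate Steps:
O(Z) = -3 - 3*Z/4 (O(Z) = -3 + ((Z + (-3 - Z))*Z)/4 = -3 + (-3*Z)/4 = -3 - 3*Z/4)
B = 9/2 (B = -3 - 3/4*(-10) = -3 + 15/2 = 9/2 ≈ 4.5000)
v(l) = -57/2 (v(l) = -27 + 3/(-3 + 1) = -27 + 3/(-2) = -27 + 3*(-1/2) = -27 - 3/2 = -57/2)
108 + v(-10)*B = 108 - 57/2*9/2 = 108 - 513/4 = -81/4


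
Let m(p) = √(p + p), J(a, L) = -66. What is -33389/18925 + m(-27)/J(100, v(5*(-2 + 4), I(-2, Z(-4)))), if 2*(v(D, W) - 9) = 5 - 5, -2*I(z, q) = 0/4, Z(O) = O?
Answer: -33389/18925 - I*√6/22 ≈ -1.7643 - 0.11134*I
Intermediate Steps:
I(z, q) = 0 (I(z, q) = -0/4 = -½*0 = 0)
v(D, W) = 9 (v(D, W) = 9 + (5 - 5)/2 = 9 + (½)*0 = 9 + 0 = 9)
m(p) = √2*√p (m(p) = √(2*p) = √2*√p)
-33389/18925 + m(-27)/J(100, v(5*(-2 + 4), I(-2, Z(-4)))) = -33389/18925 + (√2*√(-27))/(-66) = -33389*1/18925 + (√2*(3*I*√3))*(-1/66) = -33389/18925 + (3*I*√6)*(-1/66) = -33389/18925 - I*√6/22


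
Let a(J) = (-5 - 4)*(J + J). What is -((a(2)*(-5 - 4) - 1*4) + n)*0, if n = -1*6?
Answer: 0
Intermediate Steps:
a(J) = -18*J
n = -6
-((a(2)*(-5 - 4) - 1*4) + n)*0 = -(((-18*2)*(-5 - 4) - 1*4) - 6)*0 = -((-36*(-9) - 4) - 6)*0 = -((324 - 4) - 6)*0 = -(320 - 6)*0 = -314*0 = -1*0 = 0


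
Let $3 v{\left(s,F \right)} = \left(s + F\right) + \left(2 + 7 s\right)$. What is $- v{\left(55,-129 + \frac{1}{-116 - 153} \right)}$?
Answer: $- \frac{84196}{807} \approx -104.33$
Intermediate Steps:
$v{\left(s,F \right)} = \frac{2}{3} + \frac{F}{3} + \frac{8 s}{3}$ ($v{\left(s,F \right)} = \frac{\left(s + F\right) + \left(2 + 7 s\right)}{3} = \frac{\left(F + s\right) + \left(2 + 7 s\right)}{3} = \frac{2 + F + 8 s}{3} = \frac{2}{3} + \frac{F}{3} + \frac{8 s}{3}$)
$- v{\left(55,-129 + \frac{1}{-116 - 153} \right)} = - (\frac{2}{3} + \frac{-129 + \frac{1}{-116 - 153}}{3} + \frac{8}{3} \cdot 55) = - (\frac{2}{3} + \frac{-129 + \frac{1}{-269}}{3} + \frac{440}{3}) = - (\frac{2}{3} + \frac{-129 - \frac{1}{269}}{3} + \frac{440}{3}) = - (\frac{2}{3} + \frac{1}{3} \left(- \frac{34702}{269}\right) + \frac{440}{3}) = - (\frac{2}{3} - \frac{34702}{807} + \frac{440}{3}) = \left(-1\right) \frac{84196}{807} = - \frac{84196}{807}$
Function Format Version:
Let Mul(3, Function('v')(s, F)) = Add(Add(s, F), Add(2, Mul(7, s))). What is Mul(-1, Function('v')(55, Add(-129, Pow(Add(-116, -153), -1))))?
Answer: Rational(-84196, 807) ≈ -104.33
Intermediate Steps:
Function('v')(s, F) = Add(Rational(2, 3), Mul(Rational(1, 3), F), Mul(Rational(8, 3), s)) (Function('v')(s, F) = Mul(Rational(1, 3), Add(Add(s, F), Add(2, Mul(7, s)))) = Mul(Rational(1, 3), Add(Add(F, s), Add(2, Mul(7, s)))) = Mul(Rational(1, 3), Add(2, F, Mul(8, s))) = Add(Rational(2, 3), Mul(Rational(1, 3), F), Mul(Rational(8, 3), s)))
Mul(-1, Function('v')(55, Add(-129, Pow(Add(-116, -153), -1)))) = Mul(-1, Add(Rational(2, 3), Mul(Rational(1, 3), Add(-129, Pow(Add(-116, -153), -1))), Mul(Rational(8, 3), 55))) = Mul(-1, Add(Rational(2, 3), Mul(Rational(1, 3), Add(-129, Pow(-269, -1))), Rational(440, 3))) = Mul(-1, Add(Rational(2, 3), Mul(Rational(1, 3), Add(-129, Rational(-1, 269))), Rational(440, 3))) = Mul(-1, Add(Rational(2, 3), Mul(Rational(1, 3), Rational(-34702, 269)), Rational(440, 3))) = Mul(-1, Add(Rational(2, 3), Rational(-34702, 807), Rational(440, 3))) = Mul(-1, Rational(84196, 807)) = Rational(-84196, 807)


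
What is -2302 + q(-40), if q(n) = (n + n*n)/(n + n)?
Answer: -4643/2 ≈ -2321.5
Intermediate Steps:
q(n) = (n + n**2)/(2*n) (q(n) = (n + n**2)/((2*n)) = (n + n**2)*(1/(2*n)) = (n + n**2)/(2*n))
-2302 + q(-40) = -2302 + (1/2 + (1/2)*(-40)) = -2302 + (1/2 - 20) = -2302 - 39/2 = -4643/2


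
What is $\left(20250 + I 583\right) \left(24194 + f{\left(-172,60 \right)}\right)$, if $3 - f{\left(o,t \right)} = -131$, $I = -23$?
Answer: $166427848$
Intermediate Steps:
$f{\left(o,t \right)} = 134$ ($f{\left(o,t \right)} = 3 - -131 = 3 + 131 = 134$)
$\left(20250 + I 583\right) \left(24194 + f{\left(-172,60 \right)}\right) = \left(20250 - 13409\right) \left(24194 + 134\right) = \left(20250 - 13409\right) 24328 = 6841 \cdot 24328 = 166427848$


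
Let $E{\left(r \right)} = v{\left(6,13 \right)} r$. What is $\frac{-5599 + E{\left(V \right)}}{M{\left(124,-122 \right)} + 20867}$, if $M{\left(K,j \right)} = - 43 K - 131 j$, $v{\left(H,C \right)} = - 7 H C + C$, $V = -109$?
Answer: $\frac{52498}{31517} \approx 1.6657$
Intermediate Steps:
$v{\left(H,C \right)} = C - 7 C H$ ($v{\left(H,C \right)} = - 7 C H + C = C - 7 C H$)
$M{\left(K,j \right)} = - 131 j - 43 K$
$E{\left(r \right)} = - 533 r$ ($E{\left(r \right)} = 13 \left(1 - 42\right) r = 13 \left(-41\right) r = - 533 r$)
$\frac{-5599 + E{\left(V \right)}}{M{\left(124,-122 \right)} + 20867} = \frac{-5599 - -58097}{\left(\left(-131\right) \left(-122\right) - 5332\right) + 20867} = \frac{-5599 + 58097}{\left(15982 - 5332\right) + 20867} = \frac{52498}{10650 + 20867} = \frac{52498}{31517}$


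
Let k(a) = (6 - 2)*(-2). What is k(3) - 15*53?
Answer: -803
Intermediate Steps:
k(a) = -8 (k(a) = 4*(-2) = -8)
k(3) - 15*53 = -8 - 15*53 = -8 - 795 = -803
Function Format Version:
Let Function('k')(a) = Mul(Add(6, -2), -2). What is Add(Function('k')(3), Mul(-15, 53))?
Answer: -803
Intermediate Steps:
Function('k')(a) = -8 (Function('k')(a) = Mul(4, -2) = -8)
Add(Function('k')(3), Mul(-15, 53)) = Add(-8, Mul(-15, 53)) = Add(-8, -795) = -803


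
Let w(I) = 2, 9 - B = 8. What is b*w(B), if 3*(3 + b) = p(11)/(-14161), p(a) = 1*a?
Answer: -254920/42483 ≈ -6.0005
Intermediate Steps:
B = 1 (B = 9 - 1*8 = 9 - 8 = 1)
p(a) = a
b = -127460/42483 (b = -3 + (11/(-14161))/3 = -3 + (11*(-1/14161))/3 = -3 + (⅓)*(-11/14161) = -3 - 11/42483 = -127460/42483 ≈ -3.0003)
b*w(B) = -127460/42483*2 = -254920/42483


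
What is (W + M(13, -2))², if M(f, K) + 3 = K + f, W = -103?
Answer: 9025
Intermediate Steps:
M(f, K) = -3 + K + f (M(f, K) = -3 + (K + f) = -3 + K + f)
(W + M(13, -2))² = (-103 + (-3 - 2 + 13))² = (-103 + 8)² = (-95)² = 9025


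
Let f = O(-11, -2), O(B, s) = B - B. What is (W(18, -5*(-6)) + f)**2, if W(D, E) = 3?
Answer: 9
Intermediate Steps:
O(B, s) = 0
f = 0
(W(18, -5*(-6)) + f)**2 = (3 + 0)**2 = 3**2 = 9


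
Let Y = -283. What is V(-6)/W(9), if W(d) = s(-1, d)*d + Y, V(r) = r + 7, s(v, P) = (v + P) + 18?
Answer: -1/49 ≈ -0.020408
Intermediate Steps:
s(v, P) = 18 + P + v (s(v, P) = (P + v) + 18 = 18 + P + v)
V(r) = 7 + r
W(d) = -283 + d*(17 + d) (W(d) = (18 + d - 1)*d - 283 = (17 + d)*d - 283 = d*(17 + d) - 283 = -283 + d*(17 + d))
V(-6)/W(9) = (7 - 6)/(-283 + 9*(17 + 9)) = 1/(-283 + 9*26) = 1/(-283 + 234) = 1/(-49) = 1*(-1/49) = -1/49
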